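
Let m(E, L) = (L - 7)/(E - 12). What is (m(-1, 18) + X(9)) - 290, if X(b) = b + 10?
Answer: -3534/13 ≈ -271.85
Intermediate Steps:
X(b) = 10 + b
m(E, L) = (-7 + L)/(-12 + E)
(m(-1, 18) + X(9)) - 290 = ((-7 + 18)/(-12 - 1) + (10 + 9)) - 290 = (11/(-13) + 19) - 290 = (-1/13*11 + 19) - 290 = (-11/13 + 19) - 290 = 236/13 - 290 = -3534/13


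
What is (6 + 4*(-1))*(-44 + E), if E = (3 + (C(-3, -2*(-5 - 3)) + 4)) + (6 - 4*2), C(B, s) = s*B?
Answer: -174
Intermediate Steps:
C(B, s) = B*s
E = -43 (E = (3 + (-(-6)*(-5 - 3) + 4)) + (6 - 4*2) = (3 + (-(-6)*(-8) + 4)) + (6 - 8) = (3 + (-3*16 + 4)) - 2 = (3 + (-48 + 4)) - 2 = (3 - 44) - 2 = -41 - 2 = -43)
(6 + 4*(-1))*(-44 + E) = (6 + 4*(-1))*(-44 - 43) = (6 - 4)*(-87) = 2*(-87) = -174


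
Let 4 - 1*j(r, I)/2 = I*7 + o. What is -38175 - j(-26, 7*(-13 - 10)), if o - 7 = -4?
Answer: -40431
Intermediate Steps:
o = 3 (o = 7 - 4 = 3)
j(r, I) = 2 - 14*I (j(r, I) = 8 - 2*(I*7 + 3) = 8 - 2*(7*I + 3) = 8 - 2*(3 + 7*I) = 8 + (-6 - 14*I) = 2 - 14*I)
-38175 - j(-26, 7*(-13 - 10)) = -38175 - (2 - 98*(-13 - 10)) = -38175 - (2 - 98*(-23)) = -38175 - (2 - 14*(-161)) = -38175 - (2 + 2254) = -38175 - 1*2256 = -38175 - 2256 = -40431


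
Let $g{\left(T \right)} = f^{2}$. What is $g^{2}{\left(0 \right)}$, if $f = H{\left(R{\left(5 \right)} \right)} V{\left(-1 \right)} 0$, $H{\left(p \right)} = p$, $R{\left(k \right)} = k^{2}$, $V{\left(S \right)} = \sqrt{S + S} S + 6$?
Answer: $0$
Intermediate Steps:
$V{\left(S \right)} = 6 + \sqrt{2} S^{\frac{3}{2}}$ ($V{\left(S \right)} = \sqrt{2 S} S + 6 = \sqrt{2} \sqrt{S} S + 6 = \sqrt{2} S^{\frac{3}{2}} + 6 = 6 + \sqrt{2} S^{\frac{3}{2}}$)
$f = 0$ ($f = 5^{2} \left(6 + \sqrt{2} \left(-1\right)^{\frac{3}{2}}\right) 0 = 25 \left(6 + \sqrt{2} \left(- i\right)\right) 0 = 25 \left(6 - i \sqrt{2}\right) 0 = \left(150 - 25 i \sqrt{2}\right) 0 = 0$)
$g{\left(T \right)} = 0$ ($g{\left(T \right)} = 0^{2} = 0$)
$g^{2}{\left(0 \right)} = 0^{2} = 0$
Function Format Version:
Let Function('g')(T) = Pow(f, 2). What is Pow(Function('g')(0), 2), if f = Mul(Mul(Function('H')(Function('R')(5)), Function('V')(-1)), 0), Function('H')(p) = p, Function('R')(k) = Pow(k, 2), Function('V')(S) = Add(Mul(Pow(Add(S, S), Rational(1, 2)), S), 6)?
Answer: 0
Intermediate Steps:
Function('V')(S) = Add(6, Mul(Pow(2, Rational(1, 2)), Pow(S, Rational(3, 2)))) (Function('V')(S) = Add(Mul(Pow(Mul(2, S), Rational(1, 2)), S), 6) = Add(Mul(Mul(Pow(2, Rational(1, 2)), Pow(S, Rational(1, 2))), S), 6) = Add(Mul(Pow(2, Rational(1, 2)), Pow(S, Rational(3, 2))), 6) = Add(6, Mul(Pow(2, Rational(1, 2)), Pow(S, Rational(3, 2)))))
f = 0 (f = Mul(Mul(Pow(5, 2), Add(6, Mul(Pow(2, Rational(1, 2)), Pow(-1, Rational(3, 2))))), 0) = Mul(Mul(25, Add(6, Mul(Pow(2, Rational(1, 2)), Mul(-1, I)))), 0) = Mul(Mul(25, Add(6, Mul(-1, I, Pow(2, Rational(1, 2))))), 0) = Mul(Add(150, Mul(-25, I, Pow(2, Rational(1, 2)))), 0) = 0)
Function('g')(T) = 0 (Function('g')(T) = Pow(0, 2) = 0)
Pow(Function('g')(0), 2) = Pow(0, 2) = 0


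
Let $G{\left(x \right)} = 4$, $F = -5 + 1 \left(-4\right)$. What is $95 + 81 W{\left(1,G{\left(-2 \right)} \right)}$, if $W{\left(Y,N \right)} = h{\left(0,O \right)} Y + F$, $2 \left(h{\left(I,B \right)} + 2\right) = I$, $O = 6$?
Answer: $-796$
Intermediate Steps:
$h{\left(I,B \right)} = -2 + \frac{I}{2}$
$F = -9$ ($F = -5 - 4 = -9$)
$W{\left(Y,N \right)} = -9 - 2 Y$ ($W{\left(Y,N \right)} = \left(-2 + \frac{1}{2} \cdot 0\right) Y - 9 = \left(-2 + 0\right) Y - 9 = - 2 Y - 9 = -9 - 2 Y$)
$95 + 81 W{\left(1,G{\left(-2 \right)} \right)} = 95 + 81 \left(-9 - 2\right) = 95 + 81 \left(-11\right) = 95 - 891 = -796$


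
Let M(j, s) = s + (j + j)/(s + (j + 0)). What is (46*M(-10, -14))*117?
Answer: -70863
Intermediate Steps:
M(j, s) = s + 2*j/(j + s) (M(j, s) = s + (2*j)/(s + j) = s + (2*j)/(j + s) = s + 2*j/(j + s))
(46*M(-10, -14))*117 = (46*(((-14)² + 2*(-10) - 10*(-14))/(-10 - 14)))*117 = (46*((196 - 20 + 140)/(-24)))*117 = (46*(-1/24*316))*117 = (46*(-79/6))*117 = -1817/3*117 = -70863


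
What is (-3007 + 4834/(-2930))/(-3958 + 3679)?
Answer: 1469224/136245 ≈ 10.784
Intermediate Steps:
(-3007 + 4834/(-2930))/(-3958 + 3679) = (-3007 + 4834*(-1/2930))/(-279) = (-3007 - 2417/1465)*(-1/279) = -4407672/1465*(-1/279) = 1469224/136245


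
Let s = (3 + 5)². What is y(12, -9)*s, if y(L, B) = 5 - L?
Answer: -448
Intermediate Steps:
s = 64 (s = 8² = 64)
y(12, -9)*s = (5 - 1*12)*64 = (5 - 12)*64 = -7*64 = -448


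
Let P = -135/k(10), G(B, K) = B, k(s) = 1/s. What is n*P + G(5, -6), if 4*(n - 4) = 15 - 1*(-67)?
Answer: -33070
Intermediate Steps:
n = 49/2 (n = 4 + (15 - 1*(-67))/4 = 4 + (15 + 67)/4 = 4 + (1/4)*82 = 4 + 41/2 = 49/2 ≈ 24.500)
P = -1350 (P = -135/(1/10) = -135/1/10 = -135*10 = -1350)
n*P + G(5, -6) = (49/2)*(-1350) + 5 = -33075 + 5 = -33070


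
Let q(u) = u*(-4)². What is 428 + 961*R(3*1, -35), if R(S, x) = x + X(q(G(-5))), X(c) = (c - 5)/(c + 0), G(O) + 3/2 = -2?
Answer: -1800971/56 ≈ -32160.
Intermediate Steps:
G(O) = -7/2 (G(O) = -3/2 - 2 = -7/2)
q(u) = 16*u (q(u) = u*16 = 16*u)
X(c) = (-5 + c)/c
R(S, x) = 61/56 + x (R(S, x) = x + (-5 + 16*(-7/2))/((16*(-7/2))) = x + (-5 - 56)/(-56) = x - 1/56*(-61) = x + 61/56 = 61/56 + x)
428 + 961*R(3*1, -35) = 428 + 961*(61/56 - 35) = 428 + 961*(-1899/56) = 428 - 1824939/56 = -1800971/56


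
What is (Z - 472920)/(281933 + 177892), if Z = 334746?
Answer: -46058/153275 ≈ -0.30049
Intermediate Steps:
(Z - 472920)/(281933 + 177892) = (334746 - 472920)/(281933 + 177892) = -138174/459825 = -138174*1/459825 = -46058/153275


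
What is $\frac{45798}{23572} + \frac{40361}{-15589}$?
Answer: $- \frac{118722235}{183731954} \approx -0.64617$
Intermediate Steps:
$\frac{45798}{23572} + \frac{40361}{-15589} = 45798 \cdot \frac{1}{23572} + 40361 \left(- \frac{1}{15589}\right) = \frac{22899}{11786} - \frac{40361}{15589} = - \frac{118722235}{183731954}$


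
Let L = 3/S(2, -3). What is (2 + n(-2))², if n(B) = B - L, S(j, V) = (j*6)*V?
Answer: 1/144 ≈ 0.0069444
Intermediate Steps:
S(j, V) = 6*V*j (S(j, V) = (6*j)*V = 6*V*j)
L = -1/12 (L = 3/((6*(-3)*2)) = 3/(-36) = 3*(-1/36) = -1/12 ≈ -0.083333)
n(B) = 1/12 + B (n(B) = B - 1*(-1/12) = B + 1/12 = 1/12 + B)
(2 + n(-2))² = (2 + (1/12 - 2))² = (2 - 23/12)² = (1/12)² = 1/144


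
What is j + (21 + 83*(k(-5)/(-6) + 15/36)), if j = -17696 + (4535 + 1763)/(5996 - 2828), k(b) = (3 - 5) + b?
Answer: -27785887/1584 ≈ -17542.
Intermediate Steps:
k(b) = -2 + b
j = -28027315/1584 (j = -17696 + 6298/3168 = -17696 + 6298*(1/3168) = -17696 + 3149/1584 = -28027315/1584 ≈ -17694.)
j + (21 + 83*(k(-5)/(-6) + 15/36)) = -28027315/1584 + (21 + 83*((-2 - 5)/(-6) + 15/36)) = -28027315/1584 + (21 + 83*(-7*(-⅙) + 15*(1/36))) = -28027315/1584 + (21 + 83*(7/6 + 5/12)) = -28027315/1584 + (21 + 83*(19/12)) = -28027315/1584 + (21 + 1577/12) = -28027315/1584 + 1829/12 = -27785887/1584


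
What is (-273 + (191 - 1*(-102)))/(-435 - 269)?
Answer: -5/176 ≈ -0.028409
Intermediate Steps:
(-273 + (191 - 1*(-102)))/(-435 - 269) = (-273 + (191 + 102))/(-704) = (-273 + 293)*(-1/704) = 20*(-1/704) = -5/176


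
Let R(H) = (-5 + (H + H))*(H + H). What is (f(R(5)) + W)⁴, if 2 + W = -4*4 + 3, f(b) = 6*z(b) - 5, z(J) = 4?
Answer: 256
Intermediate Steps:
R(H) = 2*H*(-5 + 2*H) (R(H) = (-5 + 2*H)*(2*H) = 2*H*(-5 + 2*H))
f(b) = 19 (f(b) = 6*4 - 5 = 24 - 5 = 19)
W = -15 (W = -2 + (-4*4 + 3) = -2 + (-16 + 3) = -2 - 13 = -15)
(f(R(5)) + W)⁴ = (19 - 15)⁴ = 4⁴ = 256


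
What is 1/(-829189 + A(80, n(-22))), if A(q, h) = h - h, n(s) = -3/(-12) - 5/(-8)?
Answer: -1/829189 ≈ -1.2060e-6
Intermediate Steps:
n(s) = 7/8 (n(s) = -3*(-1/12) - 5*(-1/8) = 1/4 + 5/8 = 7/8)
A(q, h) = 0
1/(-829189 + A(80, n(-22))) = 1/(-829189 + 0) = 1/(-829189) = -1/829189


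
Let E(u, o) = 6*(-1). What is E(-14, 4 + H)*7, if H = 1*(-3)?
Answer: -42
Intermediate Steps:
H = -3
E(u, o) = -6
E(-14, 4 + H)*7 = -6*7 = -42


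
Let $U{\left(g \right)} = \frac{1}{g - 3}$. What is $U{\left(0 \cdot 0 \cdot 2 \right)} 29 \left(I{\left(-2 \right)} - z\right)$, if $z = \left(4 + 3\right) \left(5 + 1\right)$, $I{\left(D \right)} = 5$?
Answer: $\frac{1073}{3} \approx 357.67$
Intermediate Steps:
$z = 42$ ($z = 7 \cdot 6 = 42$)
$U{\left(g \right)} = \frac{1}{-3 + g}$
$U{\left(0 \cdot 0 \cdot 2 \right)} 29 \left(I{\left(-2 \right)} - z\right) = \frac{1}{-3 + 0 \cdot 0 \cdot 2} \cdot 29 \left(5 - 42\right) = \frac{1}{-3 + 0 \cdot 2} \cdot 29 \left(5 - 42\right) = \frac{1}{-3 + 0} \cdot 29 \left(-37\right) = \frac{1}{-3} \cdot 29 \left(-37\right) = \left(- \frac{1}{3}\right) 29 \left(-37\right) = \left(- \frac{29}{3}\right) \left(-37\right) = \frac{1073}{3}$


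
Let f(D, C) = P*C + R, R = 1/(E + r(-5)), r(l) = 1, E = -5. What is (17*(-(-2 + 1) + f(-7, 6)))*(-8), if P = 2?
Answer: -1734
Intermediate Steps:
R = -¼ (R = 1/(-5 + 1) = 1/(-4) = -¼ ≈ -0.25000)
f(D, C) = -¼ + 2*C (f(D, C) = 2*C - ¼ = -¼ + 2*C)
(17*(-(-2 + 1) + f(-7, 6)))*(-8) = (17*(-(-2 + 1) + (-¼ + 2*6)))*(-8) = (17*(-1*(-1) + (-¼ + 12)))*(-8) = (17*(1 + 47/4))*(-8) = (17*(51/4))*(-8) = (867/4)*(-8) = -1734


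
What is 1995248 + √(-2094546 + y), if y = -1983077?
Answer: 1995248 + I*√4077623 ≈ 1.9952e+6 + 2019.3*I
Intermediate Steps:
1995248 + √(-2094546 + y) = 1995248 + √(-2094546 - 1983077) = 1995248 + √(-4077623) = 1995248 + I*√4077623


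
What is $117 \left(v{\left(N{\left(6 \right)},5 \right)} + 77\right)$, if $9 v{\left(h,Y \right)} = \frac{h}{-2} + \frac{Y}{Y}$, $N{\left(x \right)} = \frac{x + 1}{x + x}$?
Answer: $\frac{216437}{24} \approx 9018.2$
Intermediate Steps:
$N{\left(x \right)} = \frac{1 + x}{2 x}$
$v{\left(h,Y \right)} = \frac{1}{9} - \frac{h}{18}$ ($v{\left(h,Y \right)} = \frac{\frac{h}{-2} + \frac{Y}{Y}}{9} = \frac{h \left(- \frac{1}{2}\right) + 1}{9} = \frac{- \frac{h}{2} + 1}{9} = \frac{1 - \frac{h}{2}}{9} = \frac{1}{9} - \frac{h}{18}$)
$117 \left(v{\left(N{\left(6 \right)},5 \right)} + 77\right) = 117 \left(\left(\frac{1}{9} - \frac{\frac{1}{2} \cdot \frac{1}{6} \left(1 + 6\right)}{18}\right) + 77\right) = 117 \left(\left(\frac{1}{9} - \frac{\frac{1}{2} \cdot \frac{1}{6} \cdot 7}{18}\right) + 77\right) = 117 \left(\left(\frac{1}{9} - \frac{7}{216}\right) + 77\right) = 117 \left(\frac{17}{216} + 77\right) = 117 \cdot \frac{16649}{216} = \frac{216437}{24}$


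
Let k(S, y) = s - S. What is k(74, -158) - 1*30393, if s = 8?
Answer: -30459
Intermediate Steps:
k(S, y) = 8 - S
k(74, -158) - 1*30393 = (8 - 1*74) - 1*30393 = (8 - 74) - 30393 = -66 - 30393 = -30459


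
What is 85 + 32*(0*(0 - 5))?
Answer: 85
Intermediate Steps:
85 + 32*(0*(0 - 5)) = 85 + 32*(0*(-5)) = 85 + 32*0 = 85 + 0 = 85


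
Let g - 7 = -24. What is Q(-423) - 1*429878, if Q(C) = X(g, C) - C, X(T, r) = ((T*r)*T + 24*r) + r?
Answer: -562277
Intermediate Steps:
g = -17 (g = 7 - 24 = -17)
X(T, r) = 25*r + r*T² (X(T, r) = (r*T² + 24*r) + r = (24*r + r*T²) + r = 25*r + r*T²)
Q(C) = 313*C (Q(C) = C*(25 + (-17)²) - C = C*(25 + 289) - C = C*314 - C = 314*C - C = 313*C)
Q(-423) - 1*429878 = 313*(-423) - 1*429878 = -132399 - 429878 = -562277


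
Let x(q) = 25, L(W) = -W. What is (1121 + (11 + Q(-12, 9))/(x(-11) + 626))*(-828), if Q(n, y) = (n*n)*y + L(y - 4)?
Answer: -929844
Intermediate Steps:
Q(n, y) = 4 - y + y*n² (Q(n, y) = (n*n)*y - (y - 4) = n²*y - (-4 + y) = y*n² + (4 - y) = 4 - y + y*n²)
(1121 + (11 + Q(-12, 9))/(x(-11) + 626))*(-828) = (1121 + (11 + (4 - 1*9 + 9*(-12)²))/(25 + 626))*(-828) = (1121 + (11 + (4 - 9 + 9*144))/651)*(-828) = (1121 + (11 + (4 - 9 + 1296))*(1/651))*(-828) = (1121 + (11 + 1291)*(1/651))*(-828) = (1121 + 1302*(1/651))*(-828) = (1121 + 2)*(-828) = 1123*(-828) = -929844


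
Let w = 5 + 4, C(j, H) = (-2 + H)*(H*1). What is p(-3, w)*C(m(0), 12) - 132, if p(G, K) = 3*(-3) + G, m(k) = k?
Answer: -1572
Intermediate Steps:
C(j, H) = H*(-2 + H) (C(j, H) = (-2 + H)*H = H*(-2 + H))
w = 9
p(G, K) = -9 + G
p(-3, w)*C(m(0), 12) - 132 = (-9 - 3)*(12*(-2 + 12)) - 132 = -144*10 - 132 = -12*120 - 132 = -1440 - 132 = -1572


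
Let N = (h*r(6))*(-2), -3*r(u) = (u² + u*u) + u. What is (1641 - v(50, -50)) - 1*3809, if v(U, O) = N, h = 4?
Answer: -2376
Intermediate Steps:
r(u) = -2*u²/3 - u/3 (r(u) = -((u² + u*u) + u)/3 = -((u² + u²) + u)/3 = -(2*u² + u)/3 = -(u + 2*u²)/3 = -2*u²/3 - u/3)
N = 208 (N = (4*(-⅓*6*(1 + 2*6)))*(-2) = (4*(-⅓*6*(1 + 12)))*(-2) = (4*(-⅓*6*13))*(-2) = (4*(-26))*(-2) = -104*(-2) = 208)
v(U, O) = 208
(1641 - v(50, -50)) - 1*3809 = (1641 - 1*208) - 1*3809 = (1641 - 208) - 3809 = 1433 - 3809 = -2376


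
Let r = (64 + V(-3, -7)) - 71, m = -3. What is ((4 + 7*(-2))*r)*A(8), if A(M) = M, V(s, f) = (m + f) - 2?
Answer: 1520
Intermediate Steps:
V(s, f) = -5 + f (V(s, f) = (-3 + f) - 2 = -5 + f)
r = -19 (r = (64 + (-5 - 7)) - 71 = (64 - 12) - 71 = 52 - 71 = -19)
((4 + 7*(-2))*r)*A(8) = ((4 + 7*(-2))*(-19))*8 = ((4 - 14)*(-19))*8 = -10*(-19)*8 = 190*8 = 1520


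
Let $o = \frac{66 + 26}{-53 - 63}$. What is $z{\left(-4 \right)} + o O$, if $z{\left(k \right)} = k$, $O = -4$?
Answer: $- \frac{24}{29} \approx -0.82759$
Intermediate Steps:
$o = - \frac{23}{29}$ ($o = \frac{92}{-116} = 92 \left(- \frac{1}{116}\right) = - \frac{23}{29} \approx -0.7931$)
$z{\left(-4 \right)} + o O = -4 - - \frac{92}{29} = -4 + \frac{92}{29} = - \frac{24}{29}$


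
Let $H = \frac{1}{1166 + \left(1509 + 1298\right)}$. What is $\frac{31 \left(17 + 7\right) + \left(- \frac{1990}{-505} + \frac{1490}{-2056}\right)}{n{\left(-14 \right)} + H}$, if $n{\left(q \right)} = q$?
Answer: $- \frac{308233011863}{5775017188} \approx -53.374$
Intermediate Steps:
$H = \frac{1}{3973}$ ($H = \frac{1}{1166 + 2807} = \frac{1}{3973} \approx 0.0002517$)
$\frac{31 \left(17 + 7\right) + \left(- \frac{1990}{-505} + \frac{1490}{-2056}\right)}{n{\left(-14 \right)} + H} = \frac{31 \left(17 + 7\right) + \left(- \frac{1990}{-505} + \frac{1490}{-2056}\right)}{-14 + \frac{1}{3973}} = \frac{31 \cdot 24 + \left(\left(-1990\right) \left(- \frac{1}{505}\right) + 1490 \left(- \frac{1}{2056}\right)\right)}{- \frac{55621}{3973}} = \left(744 + \left(\frac{398}{101} - \frac{745}{1028}\right)\right) \left(- \frac{3973}{55621}\right) = \left(744 + \frac{333899}{103828}\right) \left(- \frac{3973}{55621}\right) = \frac{77581931}{103828} \left(- \frac{3973}{55621}\right) = - \frac{308233011863}{5775017188}$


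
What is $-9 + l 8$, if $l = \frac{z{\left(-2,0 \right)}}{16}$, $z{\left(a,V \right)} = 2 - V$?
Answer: $-8$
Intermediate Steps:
$l = \frac{1}{8}$ ($l = \frac{2 - 0}{16} = \left(2 + 0\right) \frac{1}{16} = 2 \cdot \frac{1}{16} = \frac{1}{8} \approx 0.125$)
$-9 + l 8 = -9 + \frac{1}{8} \cdot 8 = -9 + 1 = -8$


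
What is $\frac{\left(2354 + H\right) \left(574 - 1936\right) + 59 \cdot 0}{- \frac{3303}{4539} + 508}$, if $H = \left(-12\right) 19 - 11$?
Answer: $- \frac{4358393190}{767503} \approx -5678.7$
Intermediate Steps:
$H = -239$ ($H = -228 - 11 = -239$)
$\frac{\left(2354 + H\right) \left(574 - 1936\right) + 59 \cdot 0}{- \frac{3303}{4539} + 508} = \frac{\left(2354 - 239\right) \left(574 - 1936\right) + 59 \cdot 0}{- \frac{3303}{4539} + 508} = \frac{2115 \left(-1362\right) + 0}{\left(-3303\right) \frac{1}{4539} + 508} = \frac{-2880630 + 0}{- \frac{1101}{1513} + 508} = - \frac{2880630}{\frac{767503}{1513}} = \left(-2880630\right) \frac{1513}{767503} = - \frac{4358393190}{767503}$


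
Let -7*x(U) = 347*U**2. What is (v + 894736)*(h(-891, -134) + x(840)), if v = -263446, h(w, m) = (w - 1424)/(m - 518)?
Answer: -7198408237185825/326 ≈ -2.2081e+13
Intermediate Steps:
x(U) = -347*U**2/7
h(w, m) = (-1424 + w)/(-518 + m)
(v + 894736)*(h(-891, -134) + x(840)) = (-263446 + 894736)*((-1424 - 891)/(-518 - 134) - 347/7*840**2) = 631290*(-2315/(-652) - 347/7*705600) = 631290*(-1/652*(-2315) - 34977600) = 631290*(2315/652 - 34977600) = 631290*(-22805392885/652) = -7198408237185825/326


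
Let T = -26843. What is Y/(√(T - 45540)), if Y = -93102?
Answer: 93102*I*√72383/72383 ≈ 346.05*I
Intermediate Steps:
Y/(√(T - 45540)) = -93102/√(-26843 - 45540) = -93102*(-I*√72383/72383) = -(-93102)*I*√72383/72383 = 93102*I*√72383/72383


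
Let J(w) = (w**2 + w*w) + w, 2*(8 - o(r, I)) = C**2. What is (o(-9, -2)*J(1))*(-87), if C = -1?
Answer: -3915/2 ≈ -1957.5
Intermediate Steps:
o(r, I) = 15/2 (o(r, I) = 8 - 1/2*(-1)**2 = 8 - 1/2*1 = 8 - 1/2 = 15/2)
J(w) = w + 2*w**2 (J(w) = (w**2 + w**2) + w = 2*w**2 + w = w + 2*w**2)
(o(-9, -2)*J(1))*(-87) = (15*(1*(1 + 2*1))/2)*(-87) = (15*(1*(1 + 2))/2)*(-87) = (15*(1*3)/2)*(-87) = ((15/2)*3)*(-87) = (45/2)*(-87) = -3915/2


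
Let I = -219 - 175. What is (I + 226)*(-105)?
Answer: 17640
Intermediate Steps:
I = -394
(I + 226)*(-105) = (-394 + 226)*(-105) = -168*(-105) = 17640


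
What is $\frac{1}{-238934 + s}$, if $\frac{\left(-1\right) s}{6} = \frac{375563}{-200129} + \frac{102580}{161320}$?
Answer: $- \frac{807120257}{192842462997487} \approx -4.1854 \cdot 10^{-6}$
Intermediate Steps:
$s = \frac{6008488551}{807120257}$ ($s = - 6 \left(\frac{375563}{-200129} + \frac{102580}{161320}\right) = - 6 \left(375563 \left(- \frac{1}{200129}\right) + 102580 \cdot \frac{1}{161320}\right) = - 6 \left(- \frac{375563}{200129} + \frac{5129}{8066}\right) = \left(-6\right) \left(- \frac{2002829517}{1614240514}\right) = \frac{6008488551}{807120257} \approx 7.4444$)
$\frac{1}{-238934 + s} = \frac{1}{-238934 + \frac{6008488551}{807120257}} = \frac{1}{- \frac{192842462997487}{807120257}} = - \frac{807120257}{192842462997487}$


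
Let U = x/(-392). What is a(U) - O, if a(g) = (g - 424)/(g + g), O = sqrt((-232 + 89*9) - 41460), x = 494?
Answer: 83351/494 - I*sqrt(40891) ≈ 168.73 - 202.22*I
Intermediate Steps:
O = I*sqrt(40891) (O = sqrt((-232 + 801) - 41460) = sqrt(569 - 41460) = sqrt(-40891) = I*sqrt(40891) ≈ 202.22*I)
U = -247/196 (U = 494/(-392) = 494*(-1/392) = -247/196 ≈ -1.2602)
a(g) = (-424 + g)/(2*g) (a(g) = (-424 + g)/((2*g)) = (-424 + g)*(1/(2*g)) = (-424 + g)/(2*g))
a(U) - O = (-424 - 247/196)/(2*(-247/196)) - I*sqrt(40891) = (1/2)*(-196/247)*(-83351/196) - I*sqrt(40891) = 83351/494 - I*sqrt(40891)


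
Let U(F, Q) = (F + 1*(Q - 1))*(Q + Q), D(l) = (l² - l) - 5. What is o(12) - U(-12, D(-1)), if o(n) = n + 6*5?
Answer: -54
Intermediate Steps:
D(l) = -5 + l² - l
U(F, Q) = 2*Q*(-1 + F + Q) (U(F, Q) = (F + 1*(-1 + Q))*(2*Q) = (F + (-1 + Q))*(2*Q) = (-1 + F + Q)*(2*Q) = 2*Q*(-1 + F + Q))
o(n) = 30 + n (o(n) = n + 30 = 30 + n)
o(12) - U(-12, D(-1)) = (30 + 12) - 2*(-5 + (-1)² - 1*(-1))*(-1 - 12 + (-5 + (-1)² - 1*(-1))) = 42 - 2*(-5 + 1 + 1)*(-1 - 12 + (-5 + 1 + 1)) = 42 - 2*(-3)*(-1 - 12 - 3) = 42 - 2*(-3)*(-16) = 42 - 1*96 = 42 - 96 = -54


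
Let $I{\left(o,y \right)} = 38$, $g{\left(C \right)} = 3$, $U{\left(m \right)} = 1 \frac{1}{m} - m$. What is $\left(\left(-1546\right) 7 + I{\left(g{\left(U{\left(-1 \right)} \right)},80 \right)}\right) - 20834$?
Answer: $-31618$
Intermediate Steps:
$U{\left(m \right)} = \frac{1}{m} - m$
$\left(\left(-1546\right) 7 + I{\left(g{\left(U{\left(-1 \right)} \right)},80 \right)}\right) - 20834 = \left(\left(-1546\right) 7 + 38\right) - 20834 = \left(-10822 + 38\right) - 20834 = -10784 - 20834 = -31618$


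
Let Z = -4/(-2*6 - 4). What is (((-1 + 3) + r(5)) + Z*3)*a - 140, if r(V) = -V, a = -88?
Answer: 58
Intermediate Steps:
Z = ¼ (Z = -4/(-12 - 4) = -4/(-16) = -4*(-1/16) = ¼ ≈ 0.25000)
(((-1 + 3) + r(5)) + Z*3)*a - 140 = (((-1 + 3) - 1*5) + (¼)*3)*(-88) - 140 = ((2 - 5) + ¾)*(-88) - 140 = (-3 + ¾)*(-88) - 140 = -9/4*(-88) - 140 = 198 - 140 = 58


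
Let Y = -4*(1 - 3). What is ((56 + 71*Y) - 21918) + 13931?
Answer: -7363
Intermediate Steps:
Y = 8 (Y = -4*(-2) = 8)
((56 + 71*Y) - 21918) + 13931 = ((56 + 71*8) - 21918) + 13931 = ((56 + 568) - 21918) + 13931 = (624 - 21918) + 13931 = -21294 + 13931 = -7363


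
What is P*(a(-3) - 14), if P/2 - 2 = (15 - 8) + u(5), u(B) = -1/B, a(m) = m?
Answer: -1496/5 ≈ -299.20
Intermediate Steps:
P = 88/5 (P = 4 + 2*((15 - 8) - 1/5) = 4 + 2*(7 - 1*⅕) = 4 + 2*(7 - ⅕) = 4 + 2*(34/5) = 4 + 68/5 = 88/5 ≈ 17.600)
P*(a(-3) - 14) = 88*(-3 - 14)/5 = (88/5)*(-17) = -1496/5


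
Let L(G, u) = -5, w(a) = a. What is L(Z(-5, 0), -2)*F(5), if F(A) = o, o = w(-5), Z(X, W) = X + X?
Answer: 25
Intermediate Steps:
Z(X, W) = 2*X
o = -5
F(A) = -5
L(Z(-5, 0), -2)*F(5) = -5*(-5) = 25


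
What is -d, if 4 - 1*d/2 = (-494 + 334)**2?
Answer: 51192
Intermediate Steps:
d = -51192 (d = 8 - 2*(-494 + 334)**2 = 8 - 2*(-160)**2 = 8 - 2*25600 = 8 - 51200 = -51192)
-d = -1*(-51192) = 51192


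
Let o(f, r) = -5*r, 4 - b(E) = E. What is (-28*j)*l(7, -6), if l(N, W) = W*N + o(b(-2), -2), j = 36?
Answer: 32256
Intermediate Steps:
b(E) = 4 - E
l(N, W) = 10 + N*W (l(N, W) = W*N - 5*(-2) = N*W + 10 = 10 + N*W)
(-28*j)*l(7, -6) = (-28*36)*(10 + 7*(-6)) = -1008*(10 - 42) = -1008*(-32) = 32256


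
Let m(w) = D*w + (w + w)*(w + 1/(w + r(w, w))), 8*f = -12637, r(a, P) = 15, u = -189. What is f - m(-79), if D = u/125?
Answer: -56734167/4000 ≈ -14184.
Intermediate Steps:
f = -12637/8 (f = (⅛)*(-12637) = -12637/8 ≈ -1579.6)
D = -189/125 ≈ -1.5120
m(w) = -189*w/125 + 2*w*(w + 1/(15 + w)) (m(w) = -189*w/125 + (w + w)*(w + 1/(w + 15)) = -189*w/125 + (2*w)*(w + 1/(15 + w)) = -189*w/125 + 2*w*(w + 1/(15 + w)))
f - m(-79) = -12637/8 - (-79)*(-2585 + 250*(-79)² + 3561*(-79))/(125*(15 - 79)) = -12637/8 - (-79)*(-2585 + 250*6241 - 281319)/(125*(-64)) = -12637/8 - (-79)*(-1)*(-2585 + 1560250 - 281319)/(125*64) = -12637/8 - (-79)*(-1)*1276346/(125*64) = -12637/8 - 1*50415667/4000 = -12637/8 - 50415667/4000 = -56734167/4000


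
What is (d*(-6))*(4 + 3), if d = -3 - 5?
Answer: 336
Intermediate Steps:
d = -8
(d*(-6))*(4 + 3) = (-8*(-6))*(4 + 3) = 48*7 = 336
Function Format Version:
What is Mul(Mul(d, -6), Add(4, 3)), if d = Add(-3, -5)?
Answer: 336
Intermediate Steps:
d = -8
Mul(Mul(d, -6), Add(4, 3)) = Mul(Mul(-8, -6), Add(4, 3)) = Mul(48, 7) = 336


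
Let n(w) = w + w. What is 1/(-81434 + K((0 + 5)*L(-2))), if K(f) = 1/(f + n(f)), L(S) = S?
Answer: -30/2443021 ≈ -1.2280e-5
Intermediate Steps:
n(w) = 2*w
K(f) = 1/(3*f) (K(f) = 1/(f + 2*f) = 1/(3*f))
1/(-81434 + K((0 + 5)*L(-2))) = 1/(-81434 + 1/(3*(((0 + 5)*(-2))))) = 1/(-81434 + 1/(3*((5*(-2))))) = 1/(-81434 + (⅓)/(-10)) = 1/(-81434 + (⅓)*(-⅒)) = 1/(-81434 - 1/30) = 1/(-2443021/30) = -30/2443021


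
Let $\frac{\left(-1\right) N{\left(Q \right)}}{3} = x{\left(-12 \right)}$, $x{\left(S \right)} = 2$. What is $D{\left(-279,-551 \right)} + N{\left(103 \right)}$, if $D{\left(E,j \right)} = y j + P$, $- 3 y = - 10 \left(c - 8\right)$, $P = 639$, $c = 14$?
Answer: $-10387$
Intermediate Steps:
$N{\left(Q \right)} = -6$ ($N{\left(Q \right)} = \left(-3\right) 2 = -6$)
$y = 20$ ($y = - \frac{\left(-10\right) \left(14 - 8\right)}{3} = - \frac{\left(-10\right) 6}{3} = \left(- \frac{1}{3}\right) \left(-60\right) = 20$)
$D{\left(E,j \right)} = 639 + 20 j$ ($D{\left(E,j \right)} = 20 j + 639 = 639 + 20 j$)
$D{\left(-279,-551 \right)} + N{\left(103 \right)} = \left(639 + 20 \left(-551\right)\right) - 6 = \left(639 - 11020\right) - 6 = -10381 - 6 = -10387$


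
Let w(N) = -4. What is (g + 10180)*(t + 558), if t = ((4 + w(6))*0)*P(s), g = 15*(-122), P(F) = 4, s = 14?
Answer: 4659300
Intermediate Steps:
g = -1830
t = 0 (t = ((4 - 4)*0)*4 = (0*0)*4 = 0*4 = 0)
(g + 10180)*(t + 558) = (-1830 + 10180)*(0 + 558) = 8350*558 = 4659300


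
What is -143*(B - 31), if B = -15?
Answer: 6578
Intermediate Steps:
-143*(B - 31) = -143*(-15 - 31) = -143*(-46) = 6578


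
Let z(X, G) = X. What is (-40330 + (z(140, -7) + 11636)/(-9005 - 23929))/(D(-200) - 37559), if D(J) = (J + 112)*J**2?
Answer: 664119998/58582324053 ≈ 0.011337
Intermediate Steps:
D(J) = J**2*(112 + J) (D(J) = (112 + J)*J**2 = J**2*(112 + J))
(-40330 + (z(140, -7) + 11636)/(-9005 - 23929))/(D(-200) - 37559) = (-40330 + (140 + 11636)/(-9005 - 23929))/((-200)**2*(112 - 200) - 37559) = (-40330 + 11776/(-32934))/(40000*(-88) - 37559) = (-40330 + 11776*(-1/32934))/(-3520000 - 37559) = (-40330 - 5888/16467)/(-3557559) = -664119998/16467*(-1/3557559) = 664119998/58582324053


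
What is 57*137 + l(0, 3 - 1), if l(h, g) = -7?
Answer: 7802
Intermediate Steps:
57*137 + l(0, 3 - 1) = 57*137 - 7 = 7809 - 7 = 7802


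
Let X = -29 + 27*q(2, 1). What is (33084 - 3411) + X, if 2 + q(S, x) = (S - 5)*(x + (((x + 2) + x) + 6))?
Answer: 28699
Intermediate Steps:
q(S, x) = -2 + (-5 + S)*(8 + 3*x) (q(S, x) = -2 + (S - 5)*(x + (((x + 2) + x) + 6)) = -2 + (-5 + S)*(x + (((2 + x) + x) + 6)) = -2 + (-5 + S)*(x + ((2 + 2*x) + 6)) = -2 + (-5 + S)*(x + (8 + 2*x)) = -2 + (-5 + S)*(8 + 3*x))
X = -974 (X = -29 + 27*(-42 - 15*1 + 8*2 + 3*2*1) = -29 + 27*(-42 - 15 + 16 + 6) = -29 + 27*(-35) = -29 - 945 = -974)
(33084 - 3411) + X = (33084 - 3411) - 974 = 29673 - 974 = 28699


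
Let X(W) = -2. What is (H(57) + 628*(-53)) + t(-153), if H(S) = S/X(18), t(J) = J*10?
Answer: -69685/2 ≈ -34843.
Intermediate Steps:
t(J) = 10*J
H(S) = -S/2 (H(S) = S/(-2) = S*(-½) = -S/2)
(H(57) + 628*(-53)) + t(-153) = (-½*57 + 628*(-53)) + 10*(-153) = (-57/2 - 33284) - 1530 = -66625/2 - 1530 = -69685/2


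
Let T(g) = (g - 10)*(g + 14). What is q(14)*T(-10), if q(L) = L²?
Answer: -15680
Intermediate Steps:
T(g) = (-10 + g)*(14 + g)
q(14)*T(-10) = 14²*(-140 + (-10)² + 4*(-10)) = 196*(-140 + 100 - 40) = 196*(-80) = -15680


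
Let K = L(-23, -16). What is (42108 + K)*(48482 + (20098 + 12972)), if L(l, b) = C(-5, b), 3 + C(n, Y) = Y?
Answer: 3432442128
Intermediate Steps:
C(n, Y) = -3 + Y
L(l, b) = -3 + b
K = -19 (K = -3 - 16 = -19)
(42108 + K)*(48482 + (20098 + 12972)) = (42108 - 19)*(48482 + (20098 + 12972)) = 42089*(48482 + 33070) = 42089*81552 = 3432442128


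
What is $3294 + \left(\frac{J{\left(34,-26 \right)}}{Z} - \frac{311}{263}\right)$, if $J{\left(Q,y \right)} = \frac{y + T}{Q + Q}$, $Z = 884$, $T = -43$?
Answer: $\frac{52057635085}{15809456} \approx 3292.8$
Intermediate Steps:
$J{\left(Q,y \right)} = \frac{-43 + y}{2 Q}$ ($J{\left(Q,y \right)} = \frac{y - 43}{Q + Q} = \frac{-43 + y}{2 Q}$)
$3294 + \left(\frac{J{\left(34,-26 \right)}}{Z} - \frac{311}{263}\right) = 3294 - \left(\frac{311}{263} - \frac{\frac{1}{2} \cdot \frac{1}{34} \left(-43 - 26\right)}{884}\right) = 3294 - \left(\frac{311}{263} - \frac{1}{2} \cdot \frac{1}{34} \left(-69\right) \frac{1}{884}\right) = 3294 - \frac{18712979}{15809456} = \frac{52057635085}{15809456}$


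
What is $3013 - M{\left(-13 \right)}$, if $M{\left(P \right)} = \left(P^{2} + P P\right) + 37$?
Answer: $2638$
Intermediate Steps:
$M{\left(P \right)} = 37 + 2 P^{2}$ ($M{\left(P \right)} = \left(P^{2} + P^{2}\right) + 37 = 2 P^{2} + 37 = 37 + 2 P^{2}$)
$3013 - M{\left(-13 \right)} = 3013 - \left(37 + 2 \left(-13\right)^{2}\right) = 3013 - \left(37 + 2 \cdot 169\right) = 3013 - \left(37 + 338\right) = 3013 - 375 = 2638$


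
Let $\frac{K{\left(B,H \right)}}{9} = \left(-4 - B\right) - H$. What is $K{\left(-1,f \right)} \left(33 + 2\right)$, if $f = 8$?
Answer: $-3465$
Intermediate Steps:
$K{\left(B,H \right)} = -36 - 9 B - 9 H$ ($K{\left(B,H \right)} = 9 \left(\left(-4 - B\right) - H\right) = 9 \left(-4 - B - H\right) = -36 - 9 B - 9 H$)
$K{\left(-1,f \right)} \left(33 + 2\right) = \left(-36 - -9 - 72\right) \left(33 + 2\right) = \left(-36 + 9 - 72\right) 35 = \left(-99\right) 35 = -3465$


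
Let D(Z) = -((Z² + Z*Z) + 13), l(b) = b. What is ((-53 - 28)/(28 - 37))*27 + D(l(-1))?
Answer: 228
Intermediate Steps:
D(Z) = -13 - 2*Z² (D(Z) = -((Z² + Z²) + 13) = -(2*Z² + 13) = -(13 + 2*Z²) = -13 - 2*Z²)
((-53 - 28)/(28 - 37))*27 + D(l(-1)) = ((-53 - 28)/(28 - 37))*27 + (-13 - 2*(-1)²) = -81/(-9)*27 + (-13 - 2*1) = -81*(-⅑)*27 + (-13 - 2) = 9*27 - 15 = 243 - 15 = 228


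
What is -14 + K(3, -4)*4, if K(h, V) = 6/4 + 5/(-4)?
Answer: -13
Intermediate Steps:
K(h, V) = 1/4 (K(h, V) = 6*(1/4) + 5*(-1/4) = 3/2 - 5/4 = 1/4)
-14 + K(3, -4)*4 = -14 + (1/4)*4 = -14 + 1 = -13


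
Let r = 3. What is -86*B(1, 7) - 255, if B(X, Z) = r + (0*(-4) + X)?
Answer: -599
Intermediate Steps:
B(X, Z) = 3 + X (B(X, Z) = 3 + (0*(-4) + X) = 3 + (0 + X) = 3 + X)
-86*B(1, 7) - 255 = -86*(3 + 1) - 255 = -86*4 - 255 = -344 - 255 = -599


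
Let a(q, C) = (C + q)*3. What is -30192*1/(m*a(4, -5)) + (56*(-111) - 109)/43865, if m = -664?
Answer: -11141429/728159 ≈ -15.301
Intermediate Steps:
a(q, C) = 3*C + 3*q
-30192*1/(m*a(4, -5)) + (56*(-111) - 109)/43865 = -30192*(-1/(664*(3*(-5) + 3*4))) + (56*(-111) - 109)/43865 = -30192*(-1/(664*(-15 + 12))) + (-6216 - 109)*(1/43865) = -30192/((-3*(-664))) - 6325*1/43865 = -30192/1992 - 1265/8773 = -30192*1/1992 - 1265/8773 = -1258/83 - 1265/8773 = -11141429/728159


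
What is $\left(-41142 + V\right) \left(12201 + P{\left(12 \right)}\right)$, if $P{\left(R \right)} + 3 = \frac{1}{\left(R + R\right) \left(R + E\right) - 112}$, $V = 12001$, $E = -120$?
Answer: $- \frac{961168997131}{2704} \approx -3.5546 \cdot 10^{8}$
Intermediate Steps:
$P{\left(R \right)} = -3 + \frac{1}{-112 + 2 R \left(-120 + R\right)}$ ($P{\left(R \right)} = -3 + \frac{1}{\left(R + R\right) \left(R - 120\right) - 112} = -3 + \frac{1}{2 R \left(-120 + R\right) - 112} = -3 + \frac{1}{-112 + 2 R \left(-120 + R\right)}$)
$\left(-41142 + V\right) \left(12201 + P{\left(12 \right)}\right) = \left(-41142 + 12001\right) \left(12201 + \frac{-337 - 8640 + 6 \cdot 12^{2}}{2 \left(56 - 12^{2} + 120 \cdot 12\right)}\right) = - 29141 \left(12201 + \frac{-337 - 8640 + 6 \cdot 144}{2 \left(56 - 144 + 1440\right)}\right) = - 29141 \left(12201 + \frac{-337 - 8640 + 864}{2 \left(56 - 144 + 1440\right)}\right) = - 29141 \left(12201 + \frac{1}{2} \cdot \frac{1}{1352} \left(-8113\right)\right) = - 29141 \left(12201 - \frac{8113}{2704}\right) = \left(-29141\right) \frac{32983391}{2704} = - \frac{961168997131}{2704}$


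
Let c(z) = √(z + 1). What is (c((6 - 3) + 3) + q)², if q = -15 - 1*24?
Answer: (39 - √7)² ≈ 1321.6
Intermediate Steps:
q = -39 (q = -15 - 24 = -39)
c(z) = √(1 + z)
(c((6 - 3) + 3) + q)² = (√(1 + ((6 - 3) + 3)) - 39)² = (√(1 + (3 + 3)) - 39)² = (√(1 + 6) - 39)² = (√7 - 39)² = (-39 + √7)²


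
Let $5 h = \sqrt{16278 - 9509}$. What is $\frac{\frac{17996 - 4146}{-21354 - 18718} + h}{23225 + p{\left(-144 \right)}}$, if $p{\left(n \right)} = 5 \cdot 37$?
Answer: $- \frac{1385}{93808552} + \frac{\sqrt{6769}}{117050} \approx 0.00068813$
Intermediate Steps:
$p{\left(n \right)} = 185$
$h = \frac{\sqrt{6769}}{5}$ ($h = \frac{\sqrt{16278 - 9509}}{5} = \frac{\sqrt{6769}}{5} \approx 16.455$)
$\frac{\frac{17996 - 4146}{-21354 - 18718} + h}{23225 + p{\left(-144 \right)}} = \frac{\frac{17996 - 4146}{-21354 - 18718} + \frac{\sqrt{6769}}{5}}{23225 + 185} = \frac{\frac{13850}{-40072} + \frac{\sqrt{6769}}{5}}{23410} = \left(13850 \left(- \frac{1}{40072}\right) + \frac{\sqrt{6769}}{5}\right) \frac{1}{23410} = \left(- \frac{6925}{20036} + \frac{\sqrt{6769}}{5}\right) \frac{1}{23410} = - \frac{1385}{93808552} + \frac{\sqrt{6769}}{117050}$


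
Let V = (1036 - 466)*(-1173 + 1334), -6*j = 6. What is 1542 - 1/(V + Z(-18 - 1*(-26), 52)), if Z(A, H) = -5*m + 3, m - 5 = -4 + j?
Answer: 141513965/91773 ≈ 1542.0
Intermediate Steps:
j = -1 (j = -1/6*6 = -1)
m = 0 (m = 5 + (-4 - 1) = 5 - 5 = 0)
Z(A, H) = 3 (Z(A, H) = -5*0 + 3 = 0 + 3 = 3)
V = 91770 (V = 570*161 = 91770)
1542 - 1/(V + Z(-18 - 1*(-26), 52)) = 1542 - 1/(91770 + 3) = 1542 - 1/91773 = 141513965/91773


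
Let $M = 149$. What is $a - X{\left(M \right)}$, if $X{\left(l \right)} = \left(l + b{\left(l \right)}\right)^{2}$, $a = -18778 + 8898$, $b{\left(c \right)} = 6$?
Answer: $-33905$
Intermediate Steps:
$a = -9880$
$X{\left(l \right)} = \left(6 + l\right)^{2}$ ($X{\left(l \right)} = \left(l + 6\right)^{2} = \left(6 + l\right)^{2}$)
$a - X{\left(M \right)} = -9880 - \left(6 + 149\right)^{2} = -9880 - 155^{2} = -9880 - 24025 = -33905$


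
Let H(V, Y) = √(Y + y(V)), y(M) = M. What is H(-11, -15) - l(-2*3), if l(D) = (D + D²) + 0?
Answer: -30 + I*√26 ≈ -30.0 + 5.099*I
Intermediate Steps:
l(D) = D + D²
H(V, Y) = √(V + Y) (H(V, Y) = √(Y + V) = √(V + Y))
H(-11, -15) - l(-2*3) = √(-11 - 15) - (-2*3)*(1 - 2*3) = √(-26) - (-6)*(1 - 6) = I*√26 - (-6)*(-5) = I*√26 - 1*30 = I*√26 - 30 = -30 + I*√26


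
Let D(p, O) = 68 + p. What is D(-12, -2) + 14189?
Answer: 14245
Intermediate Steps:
D(-12, -2) + 14189 = (68 - 12) + 14189 = 56 + 14189 = 14245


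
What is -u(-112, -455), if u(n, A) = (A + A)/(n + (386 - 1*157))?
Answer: 70/9 ≈ 7.7778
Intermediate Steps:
u(n, A) = 2*A/(229 + n) (u(n, A) = (2*A)/(n + (386 - 157)) = (2*A)/(n + 229) = (2*A)/(229 + n) = 2*A/(229 + n))
-u(-112, -455) = -2*(-455)/(229 - 112) = -2*(-455)/117 = -1*(-70/9) = 70/9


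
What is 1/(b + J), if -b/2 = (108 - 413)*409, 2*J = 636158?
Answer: 1/567569 ≈ 1.7619e-6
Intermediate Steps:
J = 318079 (J = (½)*636158 = 318079)
b = 249490 (b = -2*(108 - 413)*409 = -(-610)*409 = -2*(-124745) = 249490)
1/(b + J) = 1/(249490 + 318079) = 1/567569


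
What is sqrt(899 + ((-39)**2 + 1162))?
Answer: 3*sqrt(398) ≈ 59.850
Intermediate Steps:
sqrt(899 + ((-39)**2 + 1162)) = sqrt(899 + (1521 + 1162)) = sqrt(899 + 2683) = sqrt(3582) = 3*sqrt(398)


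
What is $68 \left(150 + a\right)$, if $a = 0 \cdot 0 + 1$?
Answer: $10268$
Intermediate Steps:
$a = 1$ ($a = 0 + 1 = 1$)
$68 \left(150 + a\right) = 68 \left(150 + 1\right) = 68 \cdot 151 = 10268$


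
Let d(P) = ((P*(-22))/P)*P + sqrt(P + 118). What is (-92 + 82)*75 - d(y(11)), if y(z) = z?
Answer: -508 - sqrt(129) ≈ -519.36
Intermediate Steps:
d(P) = sqrt(118 + P) - 22*P (d(P) = ((-22*P)/P)*P + sqrt(118 + P) = -22*P + sqrt(118 + P) = sqrt(118 + P) - 22*P)
(-92 + 82)*75 - d(y(11)) = (-92 + 82)*75 - (sqrt(118 + 11) - 22*11) = -10*75 - (sqrt(129) - 242) = -750 - (-242 + sqrt(129)) = -750 + (242 - sqrt(129)) = -508 - sqrt(129)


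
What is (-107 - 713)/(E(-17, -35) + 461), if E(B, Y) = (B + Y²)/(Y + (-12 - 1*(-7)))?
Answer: -2050/1077 ≈ -1.9034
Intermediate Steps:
E(B, Y) = (B + Y²)/(-5 + Y) (E(B, Y) = (B + Y²)/(Y + (-12 + 7)) = (B + Y²)/(Y - 5) = (B + Y²)/(-5 + Y))
(-107 - 713)/(E(-17, -35) + 461) = (-107 - 713)/((-17 + (-35)²)/(-5 - 35) + 461) = -820/((-17 + 1225)/(-40) + 461) = -820/(-1/40*1208 + 461) = -820/(-151/5 + 461) = -820/2154/5 = -820*5/2154 = -2050/1077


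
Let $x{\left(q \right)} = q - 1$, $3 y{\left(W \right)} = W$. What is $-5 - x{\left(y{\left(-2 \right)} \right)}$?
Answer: $- \frac{10}{3} \approx -3.3333$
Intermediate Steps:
$y{\left(W \right)} = \frac{W}{3}$
$x{\left(q \right)} = -1 + q$ ($x{\left(q \right)} = q - 1 = -1 + q$)
$-5 - x{\left(y{\left(-2 \right)} \right)} = -5 - \left(-1 + \frac{1}{3} \left(-2\right)\right) = -5 - \left(-1 - \frac{2}{3}\right) = -5 - - \frac{5}{3} = -5 + \frac{5}{3} = - \frac{10}{3}$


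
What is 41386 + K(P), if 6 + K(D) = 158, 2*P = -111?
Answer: 41538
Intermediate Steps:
P = -111/2 (P = (1/2)*(-111) = -111/2 ≈ -55.500)
K(D) = 152 (K(D) = -6 + 158 = 152)
41386 + K(P) = 41386 + 152 = 41538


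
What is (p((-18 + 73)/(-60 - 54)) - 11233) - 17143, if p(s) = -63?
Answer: -28439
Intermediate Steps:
(p((-18 + 73)/(-60 - 54)) - 11233) - 17143 = (-63 - 11233) - 17143 = -11296 - 17143 = -28439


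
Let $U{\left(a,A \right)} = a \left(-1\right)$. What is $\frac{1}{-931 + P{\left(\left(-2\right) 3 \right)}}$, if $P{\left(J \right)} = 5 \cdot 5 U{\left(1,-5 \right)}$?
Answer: $- \frac{1}{956} \approx -0.001046$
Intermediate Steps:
$U{\left(a,A \right)} = - a$
$P{\left(J \right)} = -25$ ($P{\left(J \right)} = 5 \cdot 5 \left(\left(-1\right) 1\right) = 25 \left(-1\right) = -25$)
$\frac{1}{-931 + P{\left(\left(-2\right) 3 \right)}} = \frac{1}{-931 - 25} = \frac{1}{-956} = - \frac{1}{956}$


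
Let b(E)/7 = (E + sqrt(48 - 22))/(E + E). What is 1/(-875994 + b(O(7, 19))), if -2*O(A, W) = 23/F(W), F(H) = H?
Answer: -264799414/231961770806759 + 1748*sqrt(26)/231961770806759 ≈ -1.1415e-6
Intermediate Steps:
O(A, W) = -23/(2*W)
b(E) = 7*(E + sqrt(26))/(2*E) (b(E) = 7*((E + sqrt(48 - 22))/(E + E)) = 7*((E + sqrt(26))/((2*E))) = 7*((E + sqrt(26))*(1/(2*E))) = 7*((E + sqrt(26))/(2*E)) = 7*(E + sqrt(26))/(2*E))
1/(-875994 + b(O(7, 19))) = 1/(-875994 + 7*(-23/2/19 + sqrt(26))/(2*((-23/2/19)))) = 1/(-875994 + 7*(-23/2*1/19 + sqrt(26))/(2*((-23/2*1/19)))) = 1/(-875994 + 7*(-23/38 + sqrt(26))/(2*(-23/38))) = 1/(-875994 + (7/2)*(-38/23)*(-23/38 + sqrt(26))) = 1/(-875994 + (7/2 - 133*sqrt(26)/23)) = 1/(-1751981/2 - 133*sqrt(26)/23)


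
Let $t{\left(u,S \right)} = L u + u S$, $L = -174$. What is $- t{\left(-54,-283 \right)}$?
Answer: $-24678$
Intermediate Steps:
$t{\left(u,S \right)} = - 174 u + S u$ ($t{\left(u,S \right)} = - 174 u + u S = - 174 u + S u$)
$- t{\left(-54,-283 \right)} = - \left(-54\right) \left(-174 - 283\right) = - \left(-54\right) \left(-457\right) = \left(-1\right) 24678 = -24678$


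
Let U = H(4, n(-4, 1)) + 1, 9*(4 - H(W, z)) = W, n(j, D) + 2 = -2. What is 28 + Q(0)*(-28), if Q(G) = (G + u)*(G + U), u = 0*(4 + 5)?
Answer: 28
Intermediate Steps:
n(j, D) = -4 (n(j, D) = -2 - 2 = -4)
u = 0 (u = 0*9 = 0)
H(W, z) = 4 - W/9
U = 41/9 (U = (4 - ⅑*4) + 1 = (4 - 4/9) + 1 = 32/9 + 1 = 41/9 ≈ 4.5556)
Q(G) = G*(41/9 + G) (Q(G) = (G + 0)*(G + 41/9) = G*(41/9 + G))
28 + Q(0)*(-28) = 28 + ((⅑)*0*(41 + 9*0))*(-28) = 28 + ((⅑)*0*(41 + 0))*(-28) = 28 + ((⅑)*0*41)*(-28) = 28 + 0*(-28) = 28 + 0 = 28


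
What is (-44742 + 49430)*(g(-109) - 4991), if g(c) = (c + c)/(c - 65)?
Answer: -2035098304/87 ≈ -2.3392e+7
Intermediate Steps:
g(c) = 2*c/(-65 + c) (g(c) = (2*c)/(-65 + c) = 2*c/(-65 + c))
(-44742 + 49430)*(g(-109) - 4991) = (-44742 + 49430)*(2*(-109)/(-65 - 109) - 4991) = 4688*(2*(-109)/(-174) - 4991) = 4688*(2*(-109)*(-1/174) - 4991) = 4688*(109/87 - 4991) = 4688*(-434108/87) = -2035098304/87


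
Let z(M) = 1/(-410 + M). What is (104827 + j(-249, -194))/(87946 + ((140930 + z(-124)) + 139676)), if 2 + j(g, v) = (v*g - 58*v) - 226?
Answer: 87659838/196806767 ≈ 0.44541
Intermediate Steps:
j(g, v) = -228 - 58*v + g*v (j(g, v) = -2 + ((v*g - 58*v) - 226) = -2 + ((g*v - 58*v) - 226) = -2 + ((-58*v + g*v) - 226) = -2 + (-226 - 58*v + g*v) = -228 - 58*v + g*v)
(104827 + j(-249, -194))/(87946 + ((140930 + z(-124)) + 139676)) = (104827 + (-228 - 58*(-194) - 249*(-194)))/(87946 + ((140930 + 1/(-410 - 124)) + 139676)) = (104827 + (-228 + 11252 + 48306))/(87946 + ((140930 + 1/(-534)) + 139676)) = (104827 + 59330)/(87946 + ((140930 - 1/534) + 139676)) = 164157/(87946 + (75256619/534 + 139676)) = 164157/(87946 + 149843603/534) = 164157/(196806767/534) = 164157*(534/196806767) = 87659838/196806767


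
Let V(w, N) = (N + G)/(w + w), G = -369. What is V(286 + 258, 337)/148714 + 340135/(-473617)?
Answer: -1719816910877/2394738270292 ≈ -0.71816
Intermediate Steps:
V(w, N) = (-369 + N)/(2*w) (V(w, N) = (N - 369)/(w + w) = (-369 + N)/((2*w)) = (-369 + N)*(1/(2*w)) = (-369 + N)/(2*w))
V(286 + 258, 337)/148714 + 340135/(-473617) = ((-369 + 337)/(2*(286 + 258)))/148714 + 340135/(-473617) = ((½)*(-32)/544)*(1/148714) + 340135*(-1/473617) = ((½)*(1/544)*(-32))*(1/148714) - 340135/473617 = -1/34*1/148714 - 340135/473617 = -1/5056276 - 340135/473617 = -1719816910877/2394738270292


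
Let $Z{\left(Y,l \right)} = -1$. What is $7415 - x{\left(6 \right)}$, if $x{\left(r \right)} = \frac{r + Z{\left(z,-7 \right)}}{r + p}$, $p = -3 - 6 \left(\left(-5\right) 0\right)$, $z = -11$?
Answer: $\frac{22240}{3} \approx 7413.3$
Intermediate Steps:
$p = -3$ ($p = -3 - 0 = -3 + 0 = -3$)
$x{\left(r \right)} = \frac{-1 + r}{-3 + r}$ ($x{\left(r \right)} = \frac{r - 1}{r - 3} = \frac{-1 + r}{-3 + r}$)
$7415 - x{\left(6 \right)} = 7415 - \frac{-1 + 6}{-3 + 6} = 7415 - \frac{1}{3} \cdot 5 = 7415 - \frac{5}{3} = \frac{22240}{3}$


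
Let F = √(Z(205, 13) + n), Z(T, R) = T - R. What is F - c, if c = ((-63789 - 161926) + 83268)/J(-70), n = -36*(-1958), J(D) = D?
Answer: -142447/70 + 2*√17670 ≈ -1769.1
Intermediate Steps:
n = 70488
F = 2*√17670 (F = √((205 - 1*13) + 70488) = √((205 - 13) + 70488) = √(192 + 70488) = √70680 = 2*√17670 ≈ 265.86)
c = 142447/70 (c = ((-63789 - 161926) + 83268)/(-70) = (-225715 + 83268)*(-1/70) = -142447*(-1/70) = 142447/70 ≈ 2035.0)
F - c = 2*√17670 - 1*142447/70 = 2*√17670 - 142447/70 = -142447/70 + 2*√17670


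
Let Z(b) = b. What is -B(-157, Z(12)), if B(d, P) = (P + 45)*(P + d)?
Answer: 8265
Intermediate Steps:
B(d, P) = (45 + P)*(P + d)
-B(-157, Z(12)) = -(12**2 + 45*12 + 45*(-157) + 12*(-157)) = -(144 + 540 - 7065 - 1884) = -1*(-8265) = 8265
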